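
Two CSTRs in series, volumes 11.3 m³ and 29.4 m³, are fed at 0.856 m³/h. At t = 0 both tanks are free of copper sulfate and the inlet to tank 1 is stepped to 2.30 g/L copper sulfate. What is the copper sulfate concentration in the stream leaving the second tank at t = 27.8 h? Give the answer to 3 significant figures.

0.812 g/L

Each tank obeys Vᵢ dCᵢ/dt = Q(Cᵢ₋₁ − Cᵢ), so τᵢ = Vᵢ/Q.
τ₁ = 11.3/0.856 = 13.201 h; τ₂ = 29.4/0.856 = 34.346 h.
Tank 1: C₁ = C_in(1 − e^(−t/τ₁)). Tank 2 (τ₁ ≠ τ₂): C₂ = C_in[1 − (τ₁ e^(−t/τ₁) − τ₂ e^(−t/τ₂))/(τ₁ − τ₂)].
At t = 27.8: e^(−t/τ₁) = 0.12173, e^(−t/τ₂) = 0.44512.
C₂ = 2.30·[1 − (13.201·0.12173 − 34.346·0.44512)/(-21.145)] = 2.30·0.35299 = 0.81188 g/L.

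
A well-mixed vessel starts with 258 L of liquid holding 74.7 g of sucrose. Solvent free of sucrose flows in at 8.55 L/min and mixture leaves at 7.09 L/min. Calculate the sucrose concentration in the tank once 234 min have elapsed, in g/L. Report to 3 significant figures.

0.00207 g/L

Let m(t) be the amount of sucrose. Volume: V(t) = V₀ + (Q_in − Q_out) t = 258 + 1.4600 t; V(234) = 599.64 L.
Species balance (pure solvent in): dm/dt = −Q_out · m/V(t).
dm/m = −Q_out dt/(V₀ + 1.4600 t); integrating gives ln(m/m₀) = −(Q_out/(Q_in−Q_out)) ln(V/V₀).
m = m₀ (V₀/V)^(Q_out/(Q_in−Q_out)) = 74.7 × (258/599.64)^(4.8562) = 1.2435 g.
C = m/V = 1.2435/599.64 = 0.0020738 g/L.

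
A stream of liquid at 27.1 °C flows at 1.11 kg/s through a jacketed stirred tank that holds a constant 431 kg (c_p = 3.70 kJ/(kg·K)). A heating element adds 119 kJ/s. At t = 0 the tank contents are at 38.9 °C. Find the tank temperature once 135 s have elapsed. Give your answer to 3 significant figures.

First-law balance (no shaft work): M c_p dT/dt = ṁ c_p (T_in − T) + 119.
τ = M/ṁ = 388.29 s; T_ss = T_in + Q̇/(ṁ c_p) = 27.1 + 119/(1.11·3.70) = 56.075 °C.
Solution: T(t) = T_ss + (T₀ − T_ss) e^(−t/τ).
T(135) = 56.075 + (-17.175)·e^(−135/388.29) = 56.075 + (-17.175)·0.70632 = 43.944 °C.

43.9 °C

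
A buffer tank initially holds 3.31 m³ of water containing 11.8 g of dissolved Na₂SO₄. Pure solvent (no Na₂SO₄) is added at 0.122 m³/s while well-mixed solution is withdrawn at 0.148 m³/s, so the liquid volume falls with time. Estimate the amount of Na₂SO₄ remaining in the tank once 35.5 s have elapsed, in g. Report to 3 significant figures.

1.84 g

Total volume: dV/dt = Q_in − Q_out = -0.026000 m³/s, so V(t) = 3.31 − 0.026000 t and V(35.5) = 2.3870 m³.
No Na₂SO₄ enters, so dm/dt = −Q_out · (m/V).
Separate: dm/m = −Q_out dt/V(t) ⇒ ln(m/m₀) = −(Q_out/(Q_in−Q_out)) ln(V/V₀).
m = m₀ (V₀/V)^(Q_out/(Q_in−Q_out)) = 11.8 × (3.31/2.3870)^(-5.6923) = 1.8353 g.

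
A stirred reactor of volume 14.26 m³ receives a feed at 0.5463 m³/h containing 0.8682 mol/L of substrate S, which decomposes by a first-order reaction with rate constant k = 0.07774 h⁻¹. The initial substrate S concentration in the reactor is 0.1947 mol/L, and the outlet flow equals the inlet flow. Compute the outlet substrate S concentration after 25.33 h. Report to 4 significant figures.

0.2817 mol/L

Accumulation = in − out − consumed: V dC/dt = Q C_in − Q C − k V C.
dC/dt = (Q/V) C_in − (Q/V + k) C; effective rate a = Q/V + k = 0.0383100 + 0.07774 = 0.116050 h⁻¹.
C_ss = Q C_in/(Q + kV) = 0.286607 mol/L; C(t) = C_ss + (C₀ − C_ss) e^(−a t).
C(25.33) = 0.286607 + (-0.0919068)·e^(−0.116050·25.33) = 0.286607 + (-0.0919068)·0.0528898 = 0.281746 mol/L.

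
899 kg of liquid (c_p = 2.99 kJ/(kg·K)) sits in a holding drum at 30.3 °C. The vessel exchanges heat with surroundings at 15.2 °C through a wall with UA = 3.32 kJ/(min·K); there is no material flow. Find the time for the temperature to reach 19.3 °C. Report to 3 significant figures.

1060 min

M c_p dT/dt = −UA(T − T_amb).
τ = M c_p/UA = 809.64 min; T_ss = T_amb = 15.200 °C.
T(t) = T_ss + (T₀ − T_ss)e^(−t/τ); set T = 19.3:
t = −τ ln[(T − T_ss)/(T₀ − T_ss)] = −809.64 · ln(0.27152) = 1055.5 min.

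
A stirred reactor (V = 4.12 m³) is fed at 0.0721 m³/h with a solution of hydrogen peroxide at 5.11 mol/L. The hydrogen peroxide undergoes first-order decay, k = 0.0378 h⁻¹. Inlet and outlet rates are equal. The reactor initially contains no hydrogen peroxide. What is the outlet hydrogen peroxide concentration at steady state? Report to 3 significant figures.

1.62 mol/L

V dC/dt = Q(C_in − C) − k V C.
At steady state: 0 = Q C_in − (Q + kV) C_ss, so C_ss = Q C_in/(Q + kV).
C_ss = 0.0721·5.11/(0.0721 + 0.0378·4.12) = 0.36843/0.22784 = 1.6171 mol/L.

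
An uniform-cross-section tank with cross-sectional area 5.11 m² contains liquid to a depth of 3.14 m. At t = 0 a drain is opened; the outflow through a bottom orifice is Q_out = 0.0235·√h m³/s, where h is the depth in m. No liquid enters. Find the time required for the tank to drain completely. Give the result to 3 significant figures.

A dh/dt = −Q_out = −0.0235 √h.
∫ h^(−1/2) dh = −(0.0235/A) ∫ dt, giving 2√h = 2√h₀ − (0.0235/A) t.
Tank is empty when √h = 0: t_empty = 2A√h₀/0.0235.
t_empty = 2·5.11·√3.14/0.0235 = 10.220·1.7720/0.0235 = 770.63 s.

771 s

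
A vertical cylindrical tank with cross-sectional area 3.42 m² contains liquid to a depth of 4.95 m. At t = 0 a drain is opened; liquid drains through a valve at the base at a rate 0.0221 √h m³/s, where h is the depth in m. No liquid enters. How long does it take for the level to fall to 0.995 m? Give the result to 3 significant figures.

380 s

With no inflow, A dh/dt = −0.0221 √h.
Separate and integrate: 2(√h − √h₀) = −(0.0221/A) t.
t = 2A(√h₀ − √h)/0.0221 = 2·3.42·(√4.95 − √0.995)/0.0221
  = 6.8400 × (2.2249 − 0.99750) / 0.0221 = 379.87 s.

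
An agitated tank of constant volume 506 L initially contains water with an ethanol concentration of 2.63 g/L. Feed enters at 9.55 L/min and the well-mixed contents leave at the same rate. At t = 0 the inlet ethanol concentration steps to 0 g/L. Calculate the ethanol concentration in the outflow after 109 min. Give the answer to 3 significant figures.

0.336 g/L

Mass balance on the solute (V constant): V dC/dt = Q(C_in − C).
Rewrite as dC/dt + C/τ = C_in/τ, τ = V/Q = 52.984 min.
Integrating: C(t) = C_in + (C₀ − C_in) e^(−t/τ).
C(109) = 0 + (2.63 − 0)·e^(−109/52.984) = 0 + (2.6300)·0.12781 = 0.33614 g/L.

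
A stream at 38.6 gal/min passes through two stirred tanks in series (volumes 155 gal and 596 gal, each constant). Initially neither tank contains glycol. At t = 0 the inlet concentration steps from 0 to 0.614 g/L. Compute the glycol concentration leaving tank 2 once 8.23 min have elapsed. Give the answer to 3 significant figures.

0.155 g/L

Species balance on tank i: dCᵢ/dt = (Cᵢ₋₁ − Cᵢ)/τᵢ with τᵢ = Vᵢ/Q.
τ₁ = 155/38.6 = 4.0155 min; τ₂ = 596/38.6 = 15.440 min.
Solving the cascade with C₁(0)=C₂(0)=0 gives C₂(t) = C_in[1 − (τ₁ e^(−t/τ₁) − τ₂ e^(−t/τ₂))/(τ₁ − τ₂)].
At t = 8.23: e^(−t/τ₁) = 0.12879, e^(−t/τ₂) = 0.58683.
C₂ = 0.614·[1 − (4.0155·0.12879 − 15.440·0.58683)/(-11.425)] = 0.614·0.25218 = 0.15484 g/L.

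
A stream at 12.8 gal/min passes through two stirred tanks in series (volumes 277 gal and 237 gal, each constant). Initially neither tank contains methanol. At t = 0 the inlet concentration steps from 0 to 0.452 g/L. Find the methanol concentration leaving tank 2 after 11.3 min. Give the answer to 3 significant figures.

Time constants: τᵢ = Vᵢ/Q for each well-mixed tank.
τ₁ = 277/12.8 = 21.641 min; τ₂ = 237/12.8 = 18.516 min.
Solving the cascade with C₁(0)=C₂(0)=0 gives C₂(t) = C_in[1 − (τ₁ e^(−t/τ₁) − τ₂ e^(−t/τ₂))/(τ₁ − τ₂)].
At t = 11.3: e^(−t/τ₁) = 0.59323, e^(−t/τ₂) = 0.54319.
C₂ = 0.452·[1 − (21.641·0.59323 − 18.516·0.54319)/(3.1250)] = 0.452·0.11026 = 0.049836 g/L.

0.0498 g/L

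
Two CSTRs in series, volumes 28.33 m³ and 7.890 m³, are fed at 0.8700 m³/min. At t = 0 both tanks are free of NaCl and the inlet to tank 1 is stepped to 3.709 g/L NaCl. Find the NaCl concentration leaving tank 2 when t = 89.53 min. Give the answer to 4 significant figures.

Each tank obeys Vᵢ dCᵢ/dt = Q(Cᵢ₋₁ − Cᵢ), so τᵢ = Vᵢ/Q.
τ₁ = 28.33/0.8700 = 32.5632 min; τ₂ = 7.890/0.8700 = 9.06897 min.
Solving the cascade with C₁(0)=C₂(0)=0 gives C₂(t) = C_in[1 − (τ₁ e^(−t/τ₁) − τ₂ e^(−t/τ₂))/(τ₁ − τ₂)].
At t = 89.53: e^(−t/τ₁) = 0.0639649, e^(−t/τ₂) = 5.15928e-05.
C₂ = 3.709·[1 − (32.5632·0.0639649 − 9.06897·5.15928e-05)/(23.4943)] = 3.709·0.911364 = 3.38025 g/L.

3.380 g/L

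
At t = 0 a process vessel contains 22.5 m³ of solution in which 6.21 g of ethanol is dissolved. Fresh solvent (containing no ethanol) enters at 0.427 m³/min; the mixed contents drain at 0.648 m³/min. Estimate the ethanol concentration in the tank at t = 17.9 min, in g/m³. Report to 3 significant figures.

0.190 g/m³

Total volume: dV/dt = Q_in − Q_out = -0.22100 m³/min, so V(t) = 22.5 − 0.22100 t and V(17.9) = 18.544 m³.
Solute balance: dm/dt = 0 − Q_out C = −Q_out m/V(t).
Separate: dm/m = −Q_out dt/V(t) ⇒ ln(m/m₀) = −(Q_out/(Q_in−Q_out)) ln(V/V₀).
m = m₀ (V₀/V)^(Q_out/(Q_in−Q_out)) = 6.21 × (22.5/18.544)^(-2.9321) = 3.5226 g.
C = m/V = 3.5226/18.544 = 0.18996 g/m³.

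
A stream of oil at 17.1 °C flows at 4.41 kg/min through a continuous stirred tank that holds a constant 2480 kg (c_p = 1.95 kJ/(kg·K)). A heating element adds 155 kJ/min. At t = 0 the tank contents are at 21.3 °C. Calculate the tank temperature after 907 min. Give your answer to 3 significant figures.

First-law balance (no shaft work): M c_p dT/dt = ṁ c_p (T_in − T) + 155.
Rearrange: dT/dt = (T_ss − T)/τ with τ = M/ṁ = 562.36 min and T_ss = T_in + Q̇/(ṁ c_p) = 35.124 °C.
Integrating: T(t) = T_ss + (T₀ − T_ss) e^(−t/τ).
T(907) = 35.124 + (-13.824)·e^(−907/562.36) = 35.124 + (-13.824)·0.19932 = 32.369 °C.

32.4 °C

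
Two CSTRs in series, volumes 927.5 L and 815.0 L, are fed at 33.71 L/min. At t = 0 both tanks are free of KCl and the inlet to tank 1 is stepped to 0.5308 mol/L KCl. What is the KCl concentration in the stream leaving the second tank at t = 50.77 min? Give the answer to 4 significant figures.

Time constants: τᵢ = Vᵢ/Q for each well-mixed tank.
τ₁ = 927.5/33.71 = 27.5141 min; τ₂ = 815.0/33.71 = 24.1768 min.
Solving the cascade with C₁(0)=C₂(0)=0 gives C₂(t) = C_in[1 − (τ₁ e^(−t/τ₁) − τ₂ e^(−t/τ₂))/(τ₁ − τ₂)].
At t = 50.77: e^(−t/τ₁) = 0.157988, e^(−t/τ₂) = 0.122463.
C₂ = 0.5308·[1 − (27.5141·0.157988 − 24.1768·0.122463)/(3.33729)] = 0.5308·0.584653 = 0.310334 mol/L.

0.3103 mol/L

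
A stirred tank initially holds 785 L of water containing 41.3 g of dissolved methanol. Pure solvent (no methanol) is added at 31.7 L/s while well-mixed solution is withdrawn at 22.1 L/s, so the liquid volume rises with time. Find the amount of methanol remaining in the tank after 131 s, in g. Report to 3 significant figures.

4.57 g

Let m(t) be the amount of methanol. Volume: V(t) = V₀ + (Q_in − Q_out) t = 785 + 9.6000 t; V(131) = 2042.6 L.
No methanol enters, so dm/dt = −Q_out · (m/V).
dm/m = −Q_out dt/(V₀ + 9.6000 t); integrating gives ln(m/m₀) = −(Q_out/(Q_in−Q_out)) ln(V/V₀).
m = m₀ (V₀/V)^(Q_out/(Q_in−Q_out)) = 41.3 × (785/2042.6)^(2.3021) = 4.5694 g.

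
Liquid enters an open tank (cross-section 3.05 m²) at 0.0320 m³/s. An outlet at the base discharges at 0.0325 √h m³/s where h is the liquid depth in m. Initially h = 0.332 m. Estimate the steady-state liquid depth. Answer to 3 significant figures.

0.969 m

Level balance: A dh/dt = 0.0320 − 0.0325 √h. Setting dh/dt = 0:
Q_in = 0.0325 √h_ss ⇒ √h_ss = 0.0320/0.0325 = 0.98462.
h_ss = 0.98462² = 0.96947 m. (Since h₀ = 0.332 m < h_ss, the level will rise toward this value.)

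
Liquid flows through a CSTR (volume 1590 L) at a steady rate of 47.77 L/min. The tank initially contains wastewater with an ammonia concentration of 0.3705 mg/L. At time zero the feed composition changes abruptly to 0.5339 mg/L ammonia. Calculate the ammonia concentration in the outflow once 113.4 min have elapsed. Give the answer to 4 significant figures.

Accumulation = in − out for the solute gives V dC/dt = Q(C_in − C).
So dC/dt = (C_in − C)/τ with τ = V/Q = 1590/47.77 = 33.2845 min.
This is linear first-order; C(t) = C_in + (C₀ − C_in) e^(−t/τ).
C(113.4) = 0.5339 + (0.3705 − 0.5339)·e^(−113.4/33.2845) = 0.5339 + (-0.163400)·0.0331407 = 0.528485 mg/L.

0.5285 mg/L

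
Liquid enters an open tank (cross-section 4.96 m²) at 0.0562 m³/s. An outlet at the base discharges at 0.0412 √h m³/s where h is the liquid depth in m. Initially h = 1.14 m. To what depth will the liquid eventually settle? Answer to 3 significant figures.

A dh/dt = Q_in − 0.0412 √h. Steady state requires inflow = outflow:
Q_in = 0.0412 √h_ss ⇒ √h_ss = 0.0562/0.0412 = 1.3641.
h_ss = 1.3641² = 1.8607 m. (Since h₀ = 1.14 m < h_ss, the level will rise toward this value.)

1.86 m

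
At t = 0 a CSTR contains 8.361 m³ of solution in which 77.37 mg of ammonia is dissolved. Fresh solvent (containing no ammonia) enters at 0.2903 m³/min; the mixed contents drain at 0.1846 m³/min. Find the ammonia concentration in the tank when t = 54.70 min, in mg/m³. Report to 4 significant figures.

Total volume: dV/dt = Q_in − Q_out = 0.105700 m³/min, so V(t) = 8.361 + 0.105700 t and V(54.70) = 14.1428 m³.
Species balance (pure solvent in): dm/dt = −Q_out · m/V(t).
dm/m = −Q_out dt/(V₀ + 0.105700 t); integrating gives ln(m/m₀) = −(Q_out/(Q_in−Q_out)) ln(V/V₀).
m = m₀ (V₀/V)^(Q_out/(Q_in−Q_out)) = 77.37 × (8.361/14.1428)^(1.74645) = 30.8957 mg.
C = m/V = 30.8957/14.1428 = 2.18455 mg/m³.

2.185 mg/m³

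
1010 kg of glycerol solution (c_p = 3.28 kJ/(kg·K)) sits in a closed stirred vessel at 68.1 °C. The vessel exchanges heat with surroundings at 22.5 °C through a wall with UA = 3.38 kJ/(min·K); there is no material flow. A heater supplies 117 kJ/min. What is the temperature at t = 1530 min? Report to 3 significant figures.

59.4 °C

Lumped-capacitance energy balance: M c_p dT/dt = UA(T_amb − T) + Q̇.
dT/dt = (T_ss − T)/τ with T_ss = T_amb + Q̇/UA = 22.5 + 117/3.38 = 57.115 °C, τ = M c_p/UA = 1010·3.28/3.38 = 980.12 min.
Integrating: T(t) = T_ss + (T₀ − T_ss) e^(−t/τ).
T(1530) = 57.115 + (10.985)·0.20992 = 59.421 °C.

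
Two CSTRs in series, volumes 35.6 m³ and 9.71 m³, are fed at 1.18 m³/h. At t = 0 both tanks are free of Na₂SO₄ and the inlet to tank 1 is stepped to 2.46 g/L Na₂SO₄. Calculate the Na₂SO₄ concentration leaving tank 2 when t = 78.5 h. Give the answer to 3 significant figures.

Each tank obeys Vᵢ dCᵢ/dt = Q(Cᵢ₋₁ − Cᵢ), so τᵢ = Vᵢ/Q.
τ₁ = 35.6/1.18 = 30.169 h; τ₂ = 9.71/1.18 = 8.2288 h.
Solving the cascade with C₁(0)=C₂(0)=0 gives C₂(t) = C_in[1 − (τ₁ e^(−t/τ₁) − τ₂ e^(−t/τ₂))/(τ₁ − τ₂)].
At t = 78.5: e^(−t/τ₁) = 0.074128, e^(−t/τ₂) = 7.1942e-05.
C₂ = 2.46·[1 − (30.169·0.074128 − 8.2288·7.1942e-05)/(21.941)] = 2.46·0.89810 = 2.2093 g/L.

2.21 g/L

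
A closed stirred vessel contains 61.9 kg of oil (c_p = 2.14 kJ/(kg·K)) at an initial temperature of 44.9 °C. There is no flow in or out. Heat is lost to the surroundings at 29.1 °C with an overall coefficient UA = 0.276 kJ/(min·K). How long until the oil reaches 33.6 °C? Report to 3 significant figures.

603 min

Heat balance on the well-mixed liquid: M c_p dT/dt = −UA(T − T_amb).
τ = M c_p/UA = 479.95 min; T_ss = T_amb = 29.100 °C.
T(t) = T_ss + (T₀ − T_ss)e^(−t/τ); set T = 33.6:
t = −τ ln[(T − T_ss)/(T₀ − T_ss)] = −479.95 · ln(0.28481) = 602.78 min.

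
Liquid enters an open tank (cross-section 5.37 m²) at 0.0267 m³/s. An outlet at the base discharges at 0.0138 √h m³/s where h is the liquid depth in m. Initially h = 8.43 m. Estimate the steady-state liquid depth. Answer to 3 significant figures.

3.74 m

Level balance: A dh/dt = 0.0267 − 0.0138 √h. Setting dh/dt = 0:
Q_in = 0.0138 √h_ss ⇒ √h_ss = 0.0267/0.0138 = 1.9348.
h_ss = 1.9348² = 3.7434 m. (Since h₀ = 8.43 m > h_ss, the level will fall toward this value.)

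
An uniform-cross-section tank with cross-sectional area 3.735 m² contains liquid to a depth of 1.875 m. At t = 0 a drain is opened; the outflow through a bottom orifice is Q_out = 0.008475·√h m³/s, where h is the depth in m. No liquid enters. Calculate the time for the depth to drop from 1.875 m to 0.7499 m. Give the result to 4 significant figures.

443.7 s

Mass balance (ρ constant): A dh/dt = −0.008475 √h.
This is separable: 2 d(√h)/dt = −0.008475/A, so √h = √h₀ − (0.008475/(2A)) t.
t = 2A(√h₀ − √h)/0.008475 = 2·3.735·(√1.875 − √0.7499)/0.008475
  = 7.47000 × (1.36931 − 0.865968) / 0.008475 = 443.651 s.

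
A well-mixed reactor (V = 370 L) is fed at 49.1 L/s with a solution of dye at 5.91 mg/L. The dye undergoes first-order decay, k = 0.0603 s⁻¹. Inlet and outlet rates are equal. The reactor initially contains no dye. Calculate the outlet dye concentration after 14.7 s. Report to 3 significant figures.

Accumulation = in − out − consumed: V dC/dt = Q C_in − Q C − k V C.
dC/dt = (Q/V) C_in − (Q/V + k) C; effective rate a = Q/V + k = 0.13270 + 0.0603 = 0.19300 s⁻¹.
C_ss = Q C_in/(Q + kV) = 4.0635 mg/L; C(t) = C_ss + (C₀ − C_ss) e^(−a t).
C(14.7) = 4.0635 + (-4.0635)·e^(−0.19300·14.7) = 4.0635 + (-4.0635)·0.058593 = 3.8254 mg/L.

3.83 mg/L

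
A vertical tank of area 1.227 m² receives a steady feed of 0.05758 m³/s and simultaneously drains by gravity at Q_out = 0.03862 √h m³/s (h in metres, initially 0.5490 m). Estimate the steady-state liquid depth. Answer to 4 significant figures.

A dh/dt = Q_in − 0.03862 √h. Steady state requires inflow = outflow:
Q_in = 0.03862 √h_ss ⇒ √h_ss = 0.05758/0.03862 = 1.49094.
h_ss = 1.49094² = 2.22289 m. (Since h₀ = 0.5490 m < h_ss, the level will rise toward this value.)

2.223 m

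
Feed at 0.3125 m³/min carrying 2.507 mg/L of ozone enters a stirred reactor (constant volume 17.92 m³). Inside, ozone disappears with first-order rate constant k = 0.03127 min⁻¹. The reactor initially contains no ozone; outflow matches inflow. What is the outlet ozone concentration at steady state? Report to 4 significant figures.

V dC/dt = Q(C_in − C) − k V C.
At steady state: 0 = Q C_in − (Q + kV) C_ss, so C_ss = Q C_in/(Q + kV).
C_ss = 0.3125·2.507/(0.3125 + 0.03127·17.92) = 0.783438/0.872858 = 0.897554 mg/L.

0.8976 mg/L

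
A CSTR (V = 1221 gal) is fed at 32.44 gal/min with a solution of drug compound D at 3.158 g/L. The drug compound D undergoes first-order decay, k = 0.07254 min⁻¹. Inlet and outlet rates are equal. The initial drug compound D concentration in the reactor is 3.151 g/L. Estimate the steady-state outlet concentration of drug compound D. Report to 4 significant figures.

V dC/dt = Q(C_in − C) − k V C.
At steady state: 0 = Q C_in − (Q + kV) C_ss, so C_ss = Q C_in/(Q + kV).
C_ss = 32.44·3.158/(32.44 + 0.07254·1221) = 102.446/121.011 = 0.846578 g/L.

0.8466 g/L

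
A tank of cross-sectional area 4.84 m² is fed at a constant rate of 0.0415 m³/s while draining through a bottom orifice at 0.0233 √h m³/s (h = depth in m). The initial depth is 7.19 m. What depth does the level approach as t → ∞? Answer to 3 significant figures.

3.17 m

Volume balance on the tank: A dh/dt = Q_in − 0.0233 √h. At steady state dh/dt = 0:
Q_in = 0.0233 √h_ss ⇒ √h_ss = 0.0415/0.0233 = 1.7811.
h_ss = 1.7811² = 3.1724 m. (Since h₀ = 7.19 m > h_ss, the level will fall toward this value.)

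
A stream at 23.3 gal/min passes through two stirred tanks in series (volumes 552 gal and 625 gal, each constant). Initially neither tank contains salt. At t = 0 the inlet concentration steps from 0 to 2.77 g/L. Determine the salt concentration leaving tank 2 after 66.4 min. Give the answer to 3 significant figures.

Species balance on tank i: dCᵢ/dt = (Cᵢ₋₁ − Cᵢ)/τᵢ with τᵢ = Vᵢ/Q.
τ₁ = 552/23.3 = 23.691 min; τ₂ = 625/23.3 = 26.824 min.
Tank 1: C₁ = C_in(1 − e^(−t/τ₁)). Tank 2 (τ₁ ≠ τ₂): C₂ = C_in[1 − (τ₁ e^(−t/τ₁) − τ₂ e^(−t/τ₂))/(τ₁ − τ₂)].
At t = 66.4: e^(−t/τ₁) = 0.060643, e^(−t/τ₂) = 0.084130.
C₂ = 2.77·[1 − (23.691·0.060643 − 26.824·0.084130)/(-3.1330)] = 2.77·0.73827 = 2.0450 g/L.

2.05 g/L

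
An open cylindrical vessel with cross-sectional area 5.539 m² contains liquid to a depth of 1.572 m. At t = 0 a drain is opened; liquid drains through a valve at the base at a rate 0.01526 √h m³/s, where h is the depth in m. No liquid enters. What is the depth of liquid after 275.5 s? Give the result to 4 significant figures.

A dh/dt = −Q_out = −0.01526 √h.
This is separable: 2 d(√h)/dt = −0.01526/A, so √h = √h₀ − (0.01526/(2A)) t.
√h = √1.572 − 0.01526·275.5/(2·5.539) = 1.25379 − 0.379503 = 0.874292.
h = 0.874292² = 0.764386 m.

0.7644 m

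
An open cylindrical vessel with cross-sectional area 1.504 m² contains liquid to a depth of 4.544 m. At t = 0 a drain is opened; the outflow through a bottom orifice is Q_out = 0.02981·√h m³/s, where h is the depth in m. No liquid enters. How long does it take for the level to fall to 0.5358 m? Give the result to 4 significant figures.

Unsteady balance on liquid volume: A dh/dt = −0.02981 √h.
This is separable: 2 d(√h)/dt = −0.02981/A, so √h = √h₀ − (0.02981/(2A)) t.
t = 2A(√h₀ − √h)/0.02981 = 2·1.504·(√4.544 − √0.5358)/0.02981
  = 3.00800 × (2.13167 − 0.731984) / 0.02981 = 141.236 s.

141.2 s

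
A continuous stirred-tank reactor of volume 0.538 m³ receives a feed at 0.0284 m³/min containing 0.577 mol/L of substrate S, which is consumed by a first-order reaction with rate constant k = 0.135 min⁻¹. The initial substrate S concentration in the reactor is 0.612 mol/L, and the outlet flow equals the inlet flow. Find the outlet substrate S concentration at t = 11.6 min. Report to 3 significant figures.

V dC/dt = Q(C_in − C) − k V C.
This is linear with rate a = Q/V + k = 0.18779 min⁻¹.
C_ss = Q C_in/(Q + kV) = 0.16220 mol/L; C(t) = C_ss + (C₀ − C_ss) e^(−a t).
C(11.6) = 0.16220 + (0.44980)·e^(−0.18779·11.6) = 0.16220 + (0.44980)·0.11323 = 0.21313 mol/L.

0.213 mol/L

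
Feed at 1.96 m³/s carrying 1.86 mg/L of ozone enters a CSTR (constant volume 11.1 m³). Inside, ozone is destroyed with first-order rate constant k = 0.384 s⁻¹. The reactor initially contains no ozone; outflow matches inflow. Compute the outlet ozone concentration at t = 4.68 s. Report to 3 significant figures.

Species balance: V dC/dt = Q C_in − Q C − k V C.
This is linear with rate a = Q/V + k = 0.56058 s⁻¹.
C_ss = Q C_in/(Q + kV) = 0.58588 mg/L; C(t) = C_ss + (C₀ − C_ss) e^(−a t).
C(4.68) = 0.58588 + (-0.58588)·e^(−0.56058·4.68) = 0.58588 + (-0.58588)·0.072549 = 0.54338 mg/L.

0.543 mg/L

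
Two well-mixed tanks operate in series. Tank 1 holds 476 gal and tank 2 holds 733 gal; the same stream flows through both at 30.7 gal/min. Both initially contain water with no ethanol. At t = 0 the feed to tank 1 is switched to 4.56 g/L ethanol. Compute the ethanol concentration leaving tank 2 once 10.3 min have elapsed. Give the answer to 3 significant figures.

Time constants: τᵢ = Vᵢ/Q for each well-mixed tank.
τ₁ = 476/30.7 = 15.505 min; τ₂ = 733/30.7 = 23.876 min.
Solving the cascade with C₁(0)=C₂(0)=0 gives C₂(t) = C_in[1 − (τ₁ e^(−t/τ₁) − τ₂ e^(−t/τ₂))/(τ₁ − τ₂)].
At t = 10.3: e^(−t/τ₁) = 0.51463, e^(−t/τ₂) = 0.64960.
C₂ = 4.56·[1 − (15.505·0.51463 − 23.876·0.64960)/(-8.3713)] = 4.56·0.10040 = 0.45784 g/L.

0.458 g/L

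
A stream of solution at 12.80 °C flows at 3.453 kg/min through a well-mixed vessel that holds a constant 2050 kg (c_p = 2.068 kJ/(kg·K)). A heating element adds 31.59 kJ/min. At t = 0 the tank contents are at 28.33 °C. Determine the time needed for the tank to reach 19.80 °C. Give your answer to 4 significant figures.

M c_p dT/dt = ṁ c_p (T_in − T) + Q̇.
τ = M/ṁ = 593.687 min; T_ss = T_in + Q̇/(ṁ c_p) = 17.2239 °C.
T(t) = T_ss + (T₀ − T_ss) e^(−t/τ). Set T = 19.80:
e^(−t/τ) = (19.80 − 17.2239)/(28.33 − 17.2239) = 0.231956
t = −593.687 · ln(0.231956) = 867.501 min.

867.5 min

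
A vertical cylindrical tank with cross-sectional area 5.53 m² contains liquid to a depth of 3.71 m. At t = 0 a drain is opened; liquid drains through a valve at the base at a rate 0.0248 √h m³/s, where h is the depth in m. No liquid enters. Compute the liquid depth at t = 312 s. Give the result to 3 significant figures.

1.50 m

Accumulation of liquid (constant cross-section A): A dh/dt = −0.0248 √h.
∫ h^(−1/2) dh = −(0.0248/A) ∫ dt, giving 2√h = 2√h₀ − (0.0248/A) t.
√h = √3.71 − 0.0248·312/(2·5.53) = 1.9261 − 0.69960 = 1.2265.
h = 1.2265² = 1.5044 m.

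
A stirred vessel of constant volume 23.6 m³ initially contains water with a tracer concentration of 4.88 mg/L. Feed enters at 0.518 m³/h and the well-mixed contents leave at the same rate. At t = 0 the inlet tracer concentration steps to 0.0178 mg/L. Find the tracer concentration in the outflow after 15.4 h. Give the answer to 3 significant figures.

Accumulation = in − out for the solute gives V dC/dt = Q(C_in − C).
So dC/dt = (C_in − C)/τ with τ = V/Q = 23.6/0.518 = 45.560 h.
Solution: C(t) = C_in + (C₀ − C_in) e^(−t/τ).
C(15.4) = 0.0178 + (4.88 − 0.0178)·e^(−15.4/45.560) = 0.0178 + (4.8622)·0.71318 = 3.4854 mg/L.

3.49 mg/L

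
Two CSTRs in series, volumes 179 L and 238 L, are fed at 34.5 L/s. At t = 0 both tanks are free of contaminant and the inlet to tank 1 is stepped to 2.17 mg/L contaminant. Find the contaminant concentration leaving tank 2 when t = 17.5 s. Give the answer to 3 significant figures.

1.70 mg/L

Time constants: τᵢ = Vᵢ/Q for each well-mixed tank.
τ₁ = 179/34.5 = 5.1884 s; τ₂ = 238/34.5 = 6.8986 s.
Solving the cascade with C₁(0)=C₂(0)=0 gives C₂(t) = C_in[1 − (τ₁ e^(−t/τ₁) − τ₂ e^(−t/τ₂))/(τ₁ − τ₂)].
At t = 17.5: e^(−t/τ₁) = 0.034290, e^(−t/τ₂) = 0.079122.
C₂ = 2.17·[1 − (5.1884·0.034290 − 6.8986·0.079122)/(-1.7101)] = 2.17·0.78486 = 1.7032 mg/L.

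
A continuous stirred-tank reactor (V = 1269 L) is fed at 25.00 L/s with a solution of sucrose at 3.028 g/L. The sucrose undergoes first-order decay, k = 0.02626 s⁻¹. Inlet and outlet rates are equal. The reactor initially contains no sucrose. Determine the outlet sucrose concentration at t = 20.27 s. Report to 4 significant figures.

0.7867 g/L

Species balance: V dC/dt = Q C_in − Q C − k V C.
dC/dt = (Q/V) C_in − (Q/V + k) C; effective rate a = Q/V + k = 0.0197006 + 0.02626 = 0.0459606 s⁻¹.
C_ss = Q C_in/(Q + kV) = 1.29792 g/L; C(t) = C_ss + (C₀ − C_ss) e^(−a t).
C(20.27) = 1.29792 + (-1.29792)·e^(−0.0459606·20.27) = 1.29792 + (-1.29792)·0.393915 = 0.786652 g/L.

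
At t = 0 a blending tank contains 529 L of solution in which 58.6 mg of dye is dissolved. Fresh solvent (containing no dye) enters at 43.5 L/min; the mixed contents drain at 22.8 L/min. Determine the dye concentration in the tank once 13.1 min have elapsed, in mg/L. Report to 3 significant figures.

0.0464 mg/L

Let m(t) be the amount of dye. Volume: V(t) = V₀ + (Q_in − Q_out) t = 529 + 20.700 t; V(13.1) = 800.17 L.
Solute balance: dm/dt = 0 − Q_out C = −Q_out m/V(t).
dm/m = −Q_out dt/(V₀ + 20.700 t); integrating gives ln(m/m₀) = −(Q_out/(Q_in−Q_out)) ln(V/V₀).
m = m₀ (V₀/V)^(Q_out/(Q_in−Q_out)) = 58.6 × (529/800.17)^(1.1014) = 37.148 mg.
C = m/V = 37.148/800.17 = 0.046425 mg/L.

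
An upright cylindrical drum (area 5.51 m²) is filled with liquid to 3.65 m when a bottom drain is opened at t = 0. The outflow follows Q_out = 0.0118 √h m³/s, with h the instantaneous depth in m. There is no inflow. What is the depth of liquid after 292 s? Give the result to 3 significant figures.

Mass balance (ρ constant): A dh/dt = −0.0118 √h.
This is separable: 2 d(√h)/dt = −0.0118/A, so √h = √h₀ − (0.0118/(2A)) t.
√h = √3.65 − 0.0118·292/(2·5.51) = 1.9105 − 0.31267 = 1.5978.
h = 1.5978² = 2.5531 m.

2.55 m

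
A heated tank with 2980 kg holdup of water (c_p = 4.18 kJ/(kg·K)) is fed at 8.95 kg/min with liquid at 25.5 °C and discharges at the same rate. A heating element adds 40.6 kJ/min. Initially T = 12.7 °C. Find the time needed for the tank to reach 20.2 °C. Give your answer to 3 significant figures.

259 min

Energy balance: M c_p dT/dt = ṁ c_p (T_in − T) + 40.6.
τ = M/ṁ = 332.96 min; T_ss = T_in + Q̇/(ṁ c_p) = 26.585 °C.
T(t) = T_ss + (T₀ − T_ss) e^(−t/τ). Set T = 20.2:
e^(−t/τ) = (20.2 − 26.585)/(12.7 − 26.585) = 0.45986
t = −332.96 · ln(0.45986) = 258.66 min.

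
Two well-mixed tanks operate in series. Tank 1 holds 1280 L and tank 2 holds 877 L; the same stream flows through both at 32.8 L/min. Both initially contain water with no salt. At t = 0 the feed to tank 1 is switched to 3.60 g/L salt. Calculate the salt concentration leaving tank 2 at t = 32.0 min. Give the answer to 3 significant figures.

0.931 g/L

Each tank obeys Vᵢ dCᵢ/dt = Q(Cᵢ₋₁ − Cᵢ), so τᵢ = Vᵢ/Q.
τ₁ = 1280/32.8 = 39.024 min; τ₂ = 877/32.8 = 26.738 min.
Solving the cascade with C₁(0)=C₂(0)=0 gives C₂(t) = C_in[1 − (τ₁ e^(−t/τ₁) − τ₂ e^(−t/τ₂))/(τ₁ − τ₂)].
At t = 32.0: e^(−t/τ₁) = 0.44043, e^(−t/τ₂) = 0.30216.
C₂ = 3.60·[1 − (39.024·0.44043 − 26.738·0.30216)/(12.287)] = 3.60·0.25866 = 0.93117 g/L.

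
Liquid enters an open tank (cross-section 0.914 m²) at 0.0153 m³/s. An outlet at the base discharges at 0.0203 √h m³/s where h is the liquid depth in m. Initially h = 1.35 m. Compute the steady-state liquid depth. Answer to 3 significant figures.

Level balance: A dh/dt = 0.0153 − 0.0203 √h. Setting dh/dt = 0:
Q_in = 0.0203 √h_ss ⇒ √h_ss = 0.0153/0.0203 = 0.75369.
h_ss = 0.75369² = 0.56806 m. (Since h₀ = 1.35 m > h_ss, the level will fall toward this value.)

0.568 m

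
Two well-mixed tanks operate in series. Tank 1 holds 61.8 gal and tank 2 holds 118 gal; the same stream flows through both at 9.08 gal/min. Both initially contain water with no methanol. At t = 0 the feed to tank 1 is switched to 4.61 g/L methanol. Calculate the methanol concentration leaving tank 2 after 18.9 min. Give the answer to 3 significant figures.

2.66 g/L

Species balance on tank i: dCᵢ/dt = (Cᵢ₋₁ − Cᵢ)/τᵢ with τᵢ = Vᵢ/Q.
τ₁ = 61.8/9.08 = 6.8062 min; τ₂ = 118/9.08 = 12.996 min.
Solving the cascade with C₁(0)=C₂(0)=0 gives C₂(t) = C_in[1 − (τ₁ e^(−t/τ₁) − τ₂ e^(−t/τ₂))/(τ₁ − τ₂)].
At t = 18.9: e^(−t/τ₁) = 0.062232, e^(−t/τ₂) = 0.23355.
C₂ = 4.61·[1 − (6.8062·0.062232 − 12.996·0.23355)/(-6.1894)] = 4.61·0.57805 = 2.6648 g/L.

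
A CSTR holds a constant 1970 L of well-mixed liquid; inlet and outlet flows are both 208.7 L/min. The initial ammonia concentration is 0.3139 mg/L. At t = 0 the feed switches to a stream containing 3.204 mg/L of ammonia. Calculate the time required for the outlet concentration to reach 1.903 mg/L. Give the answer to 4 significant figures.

7.534 min

Species balance: V dC/dt = Q(C_in − C) ⇒ τ = V/Q = 9.43939 min.
C(t) = C_in + (C₀ − C_in) e^(−t/τ). Set C = 1.903 and solve for t:
e^(−t/τ) = (C − C_in)/(C₀ − C_in) = (1.903 − 3.204)/(0.3139 − 3.204) = 0.450157
t = −τ ln(…) = 9.43939 × 0.798158 = 7.53412 min.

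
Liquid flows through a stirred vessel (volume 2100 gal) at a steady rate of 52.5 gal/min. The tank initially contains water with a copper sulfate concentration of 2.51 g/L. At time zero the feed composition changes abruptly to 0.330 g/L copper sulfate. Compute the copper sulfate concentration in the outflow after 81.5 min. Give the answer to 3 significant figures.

0.614 g/L

Accumulation = in − out for the solute gives V dC/dt = Q(C_in − C).
Rewrite as dC/dt + C/τ = C_in/τ, τ = V/Q = 40.000 min.
C approaches C_in exponentially: C(t) = C_in + (C₀ − C_in) e^(−t/τ).
C(81.5) = 0.330 + (2.51 − 0.330)·e^(−81.5/40.000) = 0.330 + (2.1800)·0.13035 = 0.61417 g/L.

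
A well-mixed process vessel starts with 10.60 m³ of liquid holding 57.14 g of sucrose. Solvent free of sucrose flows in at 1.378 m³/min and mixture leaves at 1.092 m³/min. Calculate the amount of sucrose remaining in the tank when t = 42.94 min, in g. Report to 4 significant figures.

3.027 g

Total volume: dV/dt = Q_in − Q_out = 0.286000 m³/min, so V(t) = 10.60 + 0.286000 t and V(42.94) = 22.8808 m³.
Species balance (pure solvent in): dm/dt = −Q_out · m/V(t).
dm/m = −Q_out dt/(V₀ + 0.286000 t); integrating gives ln(m/m₀) = −(Q_out/(Q_in−Q_out)) ln(V/V₀).
m = m₀ (V₀/V)^(Q_out/(Q_in−Q_out)) = 57.14 × (10.60/22.8808)^(3.81818) = 3.02715 g.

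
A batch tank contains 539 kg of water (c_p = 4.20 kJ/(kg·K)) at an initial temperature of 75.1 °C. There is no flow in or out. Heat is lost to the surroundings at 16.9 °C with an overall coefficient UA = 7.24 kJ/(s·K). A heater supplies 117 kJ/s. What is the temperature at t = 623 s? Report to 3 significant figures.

38.8 °C

M c_p dT/dt = −UA(T − T_amb) + Q̇.
dT/dt = (T_ss − T)/τ with T_ss = T_amb + Q̇/UA = 16.9 + 117/7.24 = 33.060 °C, τ = M c_p/UA = 539·4.20/7.24 = 312.68 s.
Solution: T(t) = T_ss + (T₀ − T_ss) e^(−t/τ).
T(623) = 33.060 + (42.040)·0.13636 = 38.793 °C.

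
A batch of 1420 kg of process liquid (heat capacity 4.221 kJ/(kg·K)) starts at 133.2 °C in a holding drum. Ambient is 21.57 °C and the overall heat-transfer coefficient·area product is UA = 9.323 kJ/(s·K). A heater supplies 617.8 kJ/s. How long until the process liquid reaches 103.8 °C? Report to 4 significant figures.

671.4 s

Heat balance on the well-mixed liquid: M c_p dT/dt = −UA(T − T_amb) + Q̇.
τ = M c_p/UA = 642.907 s; T_ss = T_amb + Q̇/UA = 21.57 + 617.8/9.323 = 87.8362 °C.
T(t) = T_ss + (T₀ − T_ss)e^(−t/τ); set T = 103.8:
t = −τ ln[(T − T_ss)/(T₀ − T_ss)] = −642.907 · ln(0.351906) = 671.447 s.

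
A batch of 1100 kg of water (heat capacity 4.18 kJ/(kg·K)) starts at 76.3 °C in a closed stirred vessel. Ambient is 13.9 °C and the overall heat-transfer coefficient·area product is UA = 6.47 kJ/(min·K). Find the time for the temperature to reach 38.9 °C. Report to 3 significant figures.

650 min

Lumped-capacitance energy balance: M c_p dT/dt = UA(T_amb − T).
τ = M c_p/UA = 710.66 min; T_ss = T_amb = 13.900 °C.
T(t) = T_ss + (T₀ − T_ss)e^(−t/τ); set T = 38.9:
t = −τ ln[(T − T_ss)/(T₀ − T_ss)] = −710.66 · ln(0.40064) = 650.04 min.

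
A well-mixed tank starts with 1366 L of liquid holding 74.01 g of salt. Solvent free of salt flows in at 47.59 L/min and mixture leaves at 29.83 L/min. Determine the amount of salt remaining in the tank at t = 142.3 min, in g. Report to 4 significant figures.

Let m(t) be the amount of salt. Volume: V(t) = V₀ + (Q_in − Q_out) t = 1366 + 17.7600 t; V(142.3) = 3893.25 L.
Solute balance: dm/dt = 0 − Q_out C = −Q_out m/V(t).
dm/m = −Q_out dt/(V₀ + 17.7600 t); integrating gives ln(m/m₀) = −(Q_out/(Q_in−Q_out)) ln(V/V₀).
m = m₀ (V₀/V)^(Q_out/(Q_in−Q_out)) = 74.01 × (1366/3893.25)^(1.67962) = 12.7438 g.

12.74 g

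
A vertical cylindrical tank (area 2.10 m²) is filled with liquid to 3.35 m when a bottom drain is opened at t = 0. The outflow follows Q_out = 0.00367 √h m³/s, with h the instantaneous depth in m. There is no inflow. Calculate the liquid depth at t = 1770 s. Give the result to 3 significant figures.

0.0805 m

A dh/dt = −Q_out = −0.00367 √h.
∫ h^(−1/2) dh = −(0.00367/A) ∫ dt, giving 2√h = 2√h₀ − (0.00367/A) t.
√h = √3.35 − 0.00367·1770/(2·2.10) = 1.8303 − 1.5466 = 0.28366.
h = 0.28366² = 0.080462 m.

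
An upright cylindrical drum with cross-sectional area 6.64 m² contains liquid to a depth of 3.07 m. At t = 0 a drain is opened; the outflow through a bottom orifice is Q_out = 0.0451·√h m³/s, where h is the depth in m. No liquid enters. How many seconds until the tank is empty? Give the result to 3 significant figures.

516 s

With no inflow, A dh/dt = −0.0451 √h.
This is separable: 2 d(√h)/dt = −0.0451/A, so √h = √h₀ − (0.0451/(2A)) t.
Tank is empty when √h = 0: t_empty = 2A√h₀/0.0451.
t_empty = 2·6.64·√3.07/0.0451 = 13.280·1.7521/0.0451 = 515.93 s.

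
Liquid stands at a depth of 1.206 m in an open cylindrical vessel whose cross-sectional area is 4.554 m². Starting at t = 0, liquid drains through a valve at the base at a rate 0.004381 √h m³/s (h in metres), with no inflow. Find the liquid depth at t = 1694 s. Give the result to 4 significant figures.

With no inflow, A dh/dt = −0.004381 √h.
This is separable: 2 d(√h)/dt = −0.004381/A, so √h = √h₀ − (0.004381/(2A)) t.
√h = √1.206 − 0.004381·1694/(2·4.554) = 1.09818 − 0.814824 = 0.283357.
h = 0.283357² = 0.0802910 m.

0.08029 m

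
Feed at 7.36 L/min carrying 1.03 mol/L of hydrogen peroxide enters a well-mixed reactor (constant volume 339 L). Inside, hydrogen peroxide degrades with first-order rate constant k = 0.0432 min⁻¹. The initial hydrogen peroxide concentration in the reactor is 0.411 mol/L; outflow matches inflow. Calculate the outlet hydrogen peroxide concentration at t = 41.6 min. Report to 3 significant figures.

0.349 mol/L

Species balance: V dC/dt = Q C_in − Q C − k V C.
This is linear with rate a = Q/V + k = 0.064911 min⁻¹.
C_ss = Q C_in/(Q + kV) = 0.34451 mol/L; C(t) = C_ss + (C₀ − C_ss) e^(−a t).
C(41.6) = 0.34451 + (0.066493)·e^(−0.064911·41.6) = 0.34451 + (0.066493)·0.067186 = 0.34897 mol/L.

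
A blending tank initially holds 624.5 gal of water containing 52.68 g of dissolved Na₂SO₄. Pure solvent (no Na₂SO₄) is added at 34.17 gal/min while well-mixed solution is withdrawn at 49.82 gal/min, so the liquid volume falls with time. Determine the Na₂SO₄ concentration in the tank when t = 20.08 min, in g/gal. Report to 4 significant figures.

Let m(t) be the amount of Na₂SO₄. Volume: V(t) = V₀ + (Q_in − Q_out) t = 624.5 − 15.6500 t; V(20.08) = 310.248 gal.
No Na₂SO₄ enters, so dm/dt = −Q_out · (m/V).
Separate: dm/m = −Q_out dt/V(t) ⇒ ln(m/m₀) = −(Q_out/(Q_in−Q_out)) ln(V/V₀).
m = m₀ (V₀/V)^(Q_out/(Q_in−Q_out)) = 52.68 × (624.5/310.248)^(-3.18339) = 5.68144 g.
C = m/V = 5.68144/310.248 = 0.0183126 g/gal.

0.01831 g/gal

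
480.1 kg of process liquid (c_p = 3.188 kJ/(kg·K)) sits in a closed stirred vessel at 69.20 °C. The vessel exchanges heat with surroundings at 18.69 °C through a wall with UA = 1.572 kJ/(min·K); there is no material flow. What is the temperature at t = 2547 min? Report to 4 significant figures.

Energy balance: M c_p dT/dt = −UA(T − T_amb).
dT/dt = (T_ss − T)/τ with T_ss = T_amb = 18.6900 °C, τ = M c_p/UA = 480.1·3.188/1.572 = 973.638 min.
Solution: T(t) = T_ss + (T₀ − T_ss) e^(−t/τ).
T(2547) = 18.6900 + (50.5100)·0.0730974 = 22.3822 °C.

22.38 °C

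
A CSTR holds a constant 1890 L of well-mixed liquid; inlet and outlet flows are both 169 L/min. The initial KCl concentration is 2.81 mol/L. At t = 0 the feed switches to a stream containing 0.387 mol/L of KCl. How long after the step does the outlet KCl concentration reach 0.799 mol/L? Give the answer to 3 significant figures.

19.8 min

Mass balance on the solute (V constant): V dC/dt = Q(C_in − C), so τ = V/Q = 11.183 min.
C(t) = C_in + (C₀ − C_in) e^(−t/τ). Set C = 0.799 and solve for t:
e^(−t/τ) = (C − C_in)/(C₀ − C_in) = (0.799 − 0.387)/(2.81 − 0.387) = 0.17004
t = −τ ln(…) = 11.183 × 1.7717 = 19.814 min.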